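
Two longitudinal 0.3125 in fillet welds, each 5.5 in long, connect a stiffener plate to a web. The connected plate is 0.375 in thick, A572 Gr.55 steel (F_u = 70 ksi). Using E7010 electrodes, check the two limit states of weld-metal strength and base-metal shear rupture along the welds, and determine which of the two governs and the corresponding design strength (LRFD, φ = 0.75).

φR_n ≈ 76.6 kips (weld metal governs)

E70XX → F_EXX = 70 ksi.
t_e = 0.707 × 0.3125 = 0.2209 in; L = 11 in.
Weld metal: φR_n = 0.75 × 0.6 × 70 × 0.2209 × 11 = 76.55 kips.
Base metal (shear rupture): φR_n = 0.75 × 0.6 × 70 × 0.375 × 11 = 129.9 kips.
Governing: weld metal.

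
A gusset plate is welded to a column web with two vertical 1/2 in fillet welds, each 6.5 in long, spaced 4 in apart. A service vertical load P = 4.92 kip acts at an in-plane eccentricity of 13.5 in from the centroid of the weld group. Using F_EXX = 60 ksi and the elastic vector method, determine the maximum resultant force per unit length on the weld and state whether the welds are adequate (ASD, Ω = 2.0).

Total weld length L_w = 13 in. Treat welds as unit-width lines.
Polar moment about centroid: J = 2[d³/12 + d(b/2)²] = 2[6.5³/12 + 6.5×2²] = 97.77 in³.
Direct shear f_v = P/L_w = 4.92 / 13 = 0.3785 kip/in (vertical).
Torsion M = P·e = 4.92 × 13.5 = 66.42 kip·in.
Critical point at (x, y) = (2, 3.25) from centroid. f_tx = M·y/J = 2.208 kip/in; f_ty = M·x/J = 1.359 kip/in.
Resultant f_max = √[f_tx² + (f_v + f_ty)²] = √[2.208² + (0.3785 + 1.359)²] = 2.809 kip/in.
Capacity per unit length: r_n/Ω = (1/2.0) × 0.6 × 60 × (0.707 × 0.5) = 6.363 kip/in.
2.809 ≤ 6.363 → adequate.

f_max ≈ 2.81 kip/in; adequate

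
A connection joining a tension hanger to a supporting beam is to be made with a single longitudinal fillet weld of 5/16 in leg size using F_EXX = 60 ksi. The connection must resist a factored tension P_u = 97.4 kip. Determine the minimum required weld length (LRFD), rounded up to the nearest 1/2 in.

Throat t_e = 0.707 × 0.3125 = 0.2209 in.
φr_n = 0.75 × 0.6 × 60 × 0.2209 = 5.965 kip/in.
L_req = P_u / φr_n = 97.4 / 5.965 = 16.33 in total.
Round up → use L = 16.5 in.

L = 16.5 in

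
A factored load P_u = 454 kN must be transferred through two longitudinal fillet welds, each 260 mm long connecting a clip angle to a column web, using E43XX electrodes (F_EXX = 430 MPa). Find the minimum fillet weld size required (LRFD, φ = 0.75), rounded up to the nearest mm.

w = 7 mm

Total weld length L = 520 mm.
Required throat t_e = P_u / (φ × 0.6 F_EXX × L) = 454 / (0.75 × 0.6 × 430 × 520 × 10⁻³) = 4.512 mm.
Required leg w = t_e / 0.707 = 6.382 mm → use 7 mm.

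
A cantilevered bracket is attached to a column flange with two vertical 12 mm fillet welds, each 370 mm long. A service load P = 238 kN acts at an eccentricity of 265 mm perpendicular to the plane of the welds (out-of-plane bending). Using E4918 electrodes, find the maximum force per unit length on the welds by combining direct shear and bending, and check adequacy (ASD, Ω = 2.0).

f_max ≈ 1420 N/mm; NOT adequate

E49XX → F_EXX = 490 MPa.
L_w = 2 × 370 = 740 mm; section modulus (unit throat) S = 2 × L²/6 = 45630 mm².
Direct shear f_v = P/L_w = 238×10³/740 = 321.6 N/mm.
Moment M = P × e = 238×10³ × 265 = 63070000 N·mm; bending f_b = M/S = 1382 N/mm.
f_max = √(f_v² + f_b²) = √(321.6² + 1382²) = 1419 N/mm.
r_n/Ω = (1/2.0) × 0.6 × 490 × (0.707 × 12) = 1247 N/mm → NOT adequate.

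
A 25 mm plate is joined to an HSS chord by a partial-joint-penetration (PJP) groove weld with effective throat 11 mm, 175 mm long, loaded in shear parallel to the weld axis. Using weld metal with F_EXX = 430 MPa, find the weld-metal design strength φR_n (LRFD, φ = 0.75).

Effective throat (given) t_e = 11 mm.
A_we = 11 × 175 = 1925 mm².
F_nw = 0.6 F_EXX = 258 MPa.
φR_n = 0.75 × 258 × 1925 × 10⁻³ = 372.5 kN.

φR_n ≈ 372 kN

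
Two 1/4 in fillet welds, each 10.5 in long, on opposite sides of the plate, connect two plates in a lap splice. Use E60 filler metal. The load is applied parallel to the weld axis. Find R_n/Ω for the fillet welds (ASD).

R_n/Ω ≈ 66.8 kip

E60XX → F_EXX = 60 ksi.
Effective throat t_e = 0.707 × 0.25 = 0.1767 in.
Total length L = 21 in; A_we = 0.1767 × 21 = 3.712 in².
F_nw = 0.6 F_EXX = 0.6 × 60 = 36 ksi.
R_n = 36 × 3.712 = 133.6 kip; R_n/Ω = 133.6/2.0 = 66.81 kip.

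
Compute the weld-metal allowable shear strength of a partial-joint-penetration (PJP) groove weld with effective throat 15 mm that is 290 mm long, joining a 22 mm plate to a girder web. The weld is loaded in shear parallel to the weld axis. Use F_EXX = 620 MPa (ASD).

Effective throat (given) t_e = 15 mm.
A_we = 15 × 290 = 4350 mm².
F_nw = 0.6 F_EXX = 372 MPa.
R_n/Ω = (372 × 4350) / 2.0 × 10⁻³ = 809.1 kN.

R_n/Ω ≈ 809 kN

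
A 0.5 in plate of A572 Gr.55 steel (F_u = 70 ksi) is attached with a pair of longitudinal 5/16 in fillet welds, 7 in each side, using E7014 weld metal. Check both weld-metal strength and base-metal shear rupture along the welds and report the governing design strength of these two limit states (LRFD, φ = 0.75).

φR_n ≈ 97.4 kip (weld metal governs)

E70XX → F_EXX = 70 ksi.
t_e = 0.707 × 0.3125 = 0.2209 in; L = 14 in.
Weld metal: φR_n = 0.75 × 0.6 × 70 × 0.2209 × 14 = 97.43 kip.
Base metal (shear rupture): φR_n = 0.75 × 0.6 × 70 × 0.5 × 14 = 220.5 kip.
Governing: weld metal.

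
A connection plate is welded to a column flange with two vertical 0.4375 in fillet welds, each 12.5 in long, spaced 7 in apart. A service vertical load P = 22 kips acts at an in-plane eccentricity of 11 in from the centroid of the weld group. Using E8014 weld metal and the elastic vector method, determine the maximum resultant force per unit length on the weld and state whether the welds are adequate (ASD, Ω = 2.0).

E80XX → F_EXX = 80 ksi.
Total weld length L_w = 25 in. Treat welds as unit-width lines.
Polar moment about centroid: J = 2[d³/12 + d(b/2)²] = 2[12.5³/12 + 12.5×3.5²] = 631.8 in³.
Direct shear f_v = P/L_w = 22 / 25 = 0.88 kip/in (vertical).
Torsion M = P·e = 22 × 11 = 242 kip·in.
Critical point at (x, y) = (3.5, 6.25) from centroid. f_tx = M·y/J = 2.394 kip/in; f_ty = M·x/J = 1.341 kip/in.
Resultant f_max = √[f_tx² + (f_v + f_ty)²] = √[2.394² + (0.88 + 1.341)²] = 3.265 kip/in.
Capacity per unit length: r_n/Ω = (1/2.0) × 0.6 × 80 × (0.707 × 0.4375) = 7.423 kip/in.
3.265 ≤ 7.423 → adequate.

f_max ≈ 3.27 kip/in; adequate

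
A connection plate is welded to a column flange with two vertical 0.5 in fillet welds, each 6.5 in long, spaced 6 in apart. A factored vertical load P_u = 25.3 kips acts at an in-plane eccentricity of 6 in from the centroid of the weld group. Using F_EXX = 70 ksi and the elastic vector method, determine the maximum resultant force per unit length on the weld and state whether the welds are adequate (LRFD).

f_max ≈ 5.63 kip/in; adequate

Total weld length L_w = 13 in. Treat welds as unit-width lines.
Polar moment about centroid: J = 2[d³/12 + d(b/2)²] = 2[6.5³/12 + 6.5×3²] = 162.8 in³.
Direct shear f_v = P/L_w = 25.3 / 13 = 1.946 kip/in (vertical).
Torsion M = P·e = 25.3 × 6 = 151.8 kip·in.
Critical point at (x, y) = (3, 3.25) from centroid. f_tx = M·y/J = 3.031 kip/in; f_ty = M·x/J = 2.798 kip/in.
Resultant f_max = √[f_tx² + (f_v + f_ty)²] = √[3.031² + (1.946 + 2.798)²] = 5.63 kip/in.
Capacity per unit length: φr_n = 0.75 × 0.6 × 70 × (0.707 × 0.5) = 11.14 kip/in.
5.63 ≤ 11.14 → adequate.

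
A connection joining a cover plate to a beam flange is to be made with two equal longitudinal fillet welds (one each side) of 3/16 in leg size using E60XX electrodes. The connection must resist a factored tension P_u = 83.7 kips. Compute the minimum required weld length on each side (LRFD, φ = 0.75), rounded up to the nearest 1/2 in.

L = 12 in on each side

E60XX → F_EXX = 60 ksi.
Throat t_e = 0.707 × 0.1875 = 0.1326 in.
φr_n = 0.75 × 0.6 × 60 × 0.1326 = 3.579 kips/in.
L_req = P_u / φr_n = 83.7 / 3.579 = 23.39 in total.
Per side: 23.39 / 2 = 11.69 in.
Round up → use L = 12 in on each side.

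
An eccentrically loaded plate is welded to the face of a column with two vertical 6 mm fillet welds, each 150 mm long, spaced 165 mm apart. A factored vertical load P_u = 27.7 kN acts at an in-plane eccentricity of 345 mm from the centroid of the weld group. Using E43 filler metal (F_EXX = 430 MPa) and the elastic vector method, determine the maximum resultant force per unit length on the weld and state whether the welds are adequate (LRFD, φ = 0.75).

f_max ≈ 481 N/mm; adequate

Total weld length L_w = 300 mm. Treat welds as unit-width lines.
Polar moment about centroid: J = 2[d³/12 + d(b/2)²] = 2[150³/12 + 150×82.5²] = 2604000 mm³.
Direct shear f_v = P/L_w = 27.7×10³ / 300 = 92.33 N/mm (vertical).
Torsion M = P·e = 27.7×10³ × 345 = 9556500 N·mm.
Critical point at (x, y) = (82.5, 75) from centroid. f_tx = M·y/J = 275.2 N/mm; f_ty = M·x/J = 302.7 N/mm.
Resultant f_max = √[f_tx² + (f_v + f_ty)²] = √[275.2² + (92.33 + 302.7)²] = 481.5 N/mm.
Capacity per unit length: φr_n = 0.75 × 0.6 × 430 × (0.707 × 6) = 820.8 N/mm.
481.5 ≤ 820.8 → adequate.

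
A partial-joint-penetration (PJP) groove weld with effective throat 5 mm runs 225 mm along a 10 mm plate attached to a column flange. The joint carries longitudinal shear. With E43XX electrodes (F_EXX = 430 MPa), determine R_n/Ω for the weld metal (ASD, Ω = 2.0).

Effective throat (given) t_e = 5 mm.
A_we = 5 × 225 = 1125 mm².
F_nw = 0.6 F_EXX = 258 MPa.
R_n/Ω = (258 × 1125) / 2.0 × 10⁻³ = 145.1 kN.

R_n/Ω ≈ 145 kN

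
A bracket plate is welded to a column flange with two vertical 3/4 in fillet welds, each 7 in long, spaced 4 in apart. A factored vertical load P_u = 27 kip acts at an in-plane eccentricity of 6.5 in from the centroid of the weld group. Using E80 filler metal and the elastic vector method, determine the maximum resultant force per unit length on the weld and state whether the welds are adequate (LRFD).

f_max ≈ 7.4 kip/in; adequate

E80XX → F_EXX = 80 ksi.
Total weld length L_w = 14 in. Treat welds as unit-width lines.
Polar moment about centroid: J = 2[d³/12 + d(b/2)²] = 2[7³/12 + 7×2²] = 113.2 in³.
Direct shear f_v = P/L_w = 27 / 14 = 1.929 kip/in (vertical).
Torsion M = P·e = 27 × 6.5 = 175.5 kip·in.
Critical point at (x, y) = (2, 3.5) from centroid. f_tx = M·y/J = 5.428 kip/in; f_ty = M·x/J = 3.102 kip/in.
Resultant f_max = √[f_tx² + (f_v + f_ty)²] = √[5.428² + (1.929 + 3.102)²] = 7.4 kip/in.
Capacity per unit length: φr_n = 0.75 × 0.6 × 80 × (0.707 × 0.75) = 19.09 kip/in.
7.4 ≤ 19.09 → adequate.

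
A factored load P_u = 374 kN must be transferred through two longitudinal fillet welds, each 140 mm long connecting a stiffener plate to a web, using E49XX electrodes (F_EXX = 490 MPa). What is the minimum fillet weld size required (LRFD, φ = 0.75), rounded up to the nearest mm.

w = 9 mm

Total weld length L = 280 mm.
Required throat t_e = P_u / (φ × 0.6 F_EXX × L) = 374 / (0.75 × 0.6 × 490 × 280 × 10⁻³) = 6.058 mm.
Required leg w = t_e / 0.707 = 8.568 mm → use 9 mm.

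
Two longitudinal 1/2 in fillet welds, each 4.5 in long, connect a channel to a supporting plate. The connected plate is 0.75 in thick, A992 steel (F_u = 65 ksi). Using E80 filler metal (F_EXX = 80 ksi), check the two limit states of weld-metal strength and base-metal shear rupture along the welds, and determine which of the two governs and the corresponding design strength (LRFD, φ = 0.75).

t_e = 0.707 × 0.5 = 0.3535 in; L = 9 in.
Weld metal: φR_n = 0.75 × 0.6 × 80 × 0.3535 × 9 = 114.5 kip.
Base metal (shear rupture): φR_n = 0.75 × 0.6 × 65 × 0.75 × 9 = 197.4 kip.
Governing: weld metal.

φR_n ≈ 115 kip (weld metal governs)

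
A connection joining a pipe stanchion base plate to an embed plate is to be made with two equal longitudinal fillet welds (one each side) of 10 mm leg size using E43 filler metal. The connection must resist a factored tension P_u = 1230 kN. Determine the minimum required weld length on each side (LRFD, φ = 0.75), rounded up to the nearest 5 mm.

E43XX → F_EXX = 430 MPa.
Throat t_e = 0.707 × 10 = 7.07 mm.
φr_n = 0.75 × 0.6 × 430 × 7.07 × 10⁻³ = 1.368 kN/mm.
L_req = P_u / φr_n = 1230 / 1.368 = 899.1 mm total.
Per side: 899.1 / 2 = 449.5 mm.
Round up → use L = 450 mm on each side.

L = 450 mm on each side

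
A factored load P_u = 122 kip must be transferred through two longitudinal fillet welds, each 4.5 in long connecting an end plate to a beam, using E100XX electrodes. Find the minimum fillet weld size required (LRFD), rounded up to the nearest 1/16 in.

E100XX → F_EXX = 100 ksi.
Total weld length L = 9 in.
Required throat t_e = P_u / (φ × 0.6 F_EXX × L) = 122 / (0.75 × 0.6 × 100 × 9) = 0.3012 in.
Required leg w = t_e / 0.707 = 0.4261 in → use 7/16 in.

w = 7/16 in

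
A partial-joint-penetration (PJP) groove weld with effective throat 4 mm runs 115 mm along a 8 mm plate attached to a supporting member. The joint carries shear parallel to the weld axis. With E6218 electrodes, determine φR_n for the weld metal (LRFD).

E62XX → F_EXX = 620 MPa.
Effective throat (given) t_e = 4 mm.
A_we = 4 × 115 = 460 mm².
F_nw = 0.6 F_EXX = 372 MPa.
φR_n = 0.75 × 372 × 460 × 10⁻³ = 128.3 kN.

φR_n ≈ 128 kN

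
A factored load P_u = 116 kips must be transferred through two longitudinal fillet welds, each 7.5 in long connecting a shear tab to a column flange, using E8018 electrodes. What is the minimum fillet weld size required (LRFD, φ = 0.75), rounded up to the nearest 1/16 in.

w = 5/16 in

E80XX → F_EXX = 80 ksi.
Total weld length L = 15 in.
Required throat t_e = P_u / (φ × 0.6 F_EXX × L) = 116 / (0.75 × 0.6 × 80 × 15) = 0.2148 in.
Required leg w = t_e / 0.707 = 0.3038 in → use 5/16 in.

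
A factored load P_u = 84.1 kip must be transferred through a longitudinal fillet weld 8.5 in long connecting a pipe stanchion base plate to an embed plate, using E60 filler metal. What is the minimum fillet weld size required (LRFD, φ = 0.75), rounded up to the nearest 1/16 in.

E60XX → F_EXX = 60 ksi.
Total weld length L = 8.5 in.
Required throat t_e = P_u / (φ × 0.6 F_EXX × L) = 84.1 / (0.75 × 0.6 × 60 × 8.5) = 0.3664 in.
Required leg w = t_e / 0.707 = 0.5183 in → use 9/16 in.

w = 9/16 in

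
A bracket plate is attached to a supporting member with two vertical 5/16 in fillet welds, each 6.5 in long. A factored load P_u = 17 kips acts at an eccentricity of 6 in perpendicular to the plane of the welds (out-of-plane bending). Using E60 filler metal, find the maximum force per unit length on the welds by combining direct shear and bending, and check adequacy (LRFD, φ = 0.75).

f_max ≈ 7.36 kip/in; NOT adequate

E60XX → F_EXX = 60 ksi.
L_w = 2 × 6.5 = 13 in; section modulus (unit throat) S = 2 × L²/6 = 14.08 in².
Direct shear f_v = P/L_w = 17/13 = 1.308 kip/in.
Moment M = P × e = 17 × 6 = 102 kip·in; bending f_b = M/S = 7.243 kip/in.
f_max = √(f_v² + f_b²) = √(1.308² + 7.243²) = 7.36 kip/in.
φr_n = 0.75 × 0.6 × 60 × (0.707 × 0.3125) = 5.965 kip/in → NOT adequate.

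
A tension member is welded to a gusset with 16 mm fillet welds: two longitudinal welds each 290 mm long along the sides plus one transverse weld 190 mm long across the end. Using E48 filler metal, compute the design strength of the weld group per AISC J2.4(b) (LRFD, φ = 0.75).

E48XX → F_EXX = 480 MPa.
t_e = 0.707 × 16 = 11.31 mm.
R_nwl = 0.6 × 480 × 11.31 × 580 × 10⁻³ = 1890 kN (longitudinal, 2 welds).
R_nwt = 0.6 × 480 × 11.31 × 190 × 10⁻³ = 619 kN (transverse, base value).
(i) R_nwl + R_nwt = 2509 kN; (ii) 0.85 R_nwl + 1.5 R_nwt = 2535 kN.
R_n = max = 2535 kN [governs: (ii)]; φR_n = 1901 kN.

φR_n ≈ 1900 kN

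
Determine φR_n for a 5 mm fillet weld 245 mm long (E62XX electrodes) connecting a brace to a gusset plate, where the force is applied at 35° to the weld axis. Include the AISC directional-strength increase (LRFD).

E62XX → F_EXX = 620 MPa.
t_e = 0.707 × 5 = 3.535 mm; A_we = 3.535 × 245 = 866.1 mm².
Directional factor: 1.0 + 0.5 sin^1.5(35°) = 1.217.
F_nw = 0.6 × 620 × 1.217 = 452.8 MPa.
φR_n = 0.75 × 452.8 × 866.1 × 10⁻³ = 294.1 kN.

φR_n ≈ 294 kN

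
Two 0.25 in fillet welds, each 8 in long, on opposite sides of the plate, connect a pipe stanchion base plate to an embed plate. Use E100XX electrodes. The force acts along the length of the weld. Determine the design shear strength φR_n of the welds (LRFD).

E100XX → F_EXX = 100 ksi.
Effective throat t_e = 0.707 × 0.25 = 0.1767 in.
Total length L = 16 in; A_we = 0.1767 × 16 = 2.828 in².
F_nw = 0.6 F_EXX = 0.6 × 100 = 60 ksi.
φR_n = 0.75 × 60 × 2.828 = 127.3 kip.

φR_n ≈ 127 kip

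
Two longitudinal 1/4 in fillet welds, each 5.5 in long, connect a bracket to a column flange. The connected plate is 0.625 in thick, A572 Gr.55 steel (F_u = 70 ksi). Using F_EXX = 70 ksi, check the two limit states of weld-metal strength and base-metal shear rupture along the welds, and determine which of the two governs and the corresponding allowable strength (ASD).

t_e = 0.707 × 0.25 = 0.1767 in; L = 11 in.
Weld metal: R_n/Ω = (1/2.0) × 0.6 × 70 × 0.1767 × 11 = 40.83 kip.
Base metal (shear rupture): R_n/Ω = (1/2.0) × 0.6 × 70 × 0.625 × 11 = 144.4 kip.
Governing: weld metal.

R_n/Ω ≈ 40.8 kip (weld metal governs)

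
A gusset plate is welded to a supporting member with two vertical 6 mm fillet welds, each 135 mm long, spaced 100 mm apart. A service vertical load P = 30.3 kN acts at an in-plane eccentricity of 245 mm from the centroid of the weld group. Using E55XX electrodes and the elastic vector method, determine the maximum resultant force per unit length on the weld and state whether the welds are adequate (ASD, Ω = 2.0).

E55XX → F_EXX = 550 MPa.
Total weld length L_w = 270 mm. Treat welds as unit-width lines.
Polar moment about centroid: J = 2[d³/12 + d(b/2)²] = 2[135³/12 + 135×50²] = 1085000 mm³.
Direct shear f_v = P/L_w = 30.3×10³ / 270 = 112.2 N/mm (vertical).
Torsion M = P·e = 30.3×10³ × 245 = 7423500 N·mm.
Critical point at (x, y) = (50, 67.5) from centroid. f_tx = M·y/J = 461.8 N/mm; f_ty = M·x/J = 342.1 N/mm.
Resultant f_max = √[f_tx² + (f_v + f_ty)²] = √[461.8² + (112.2 + 342.1)²] = 647.8 N/mm.
Capacity per unit length: r_n/Ω = (1/2.0) × 0.6 × 550 × (0.707 × 6) = 699.9 N/mm.
647.8 ≤ 699.9 → adequate.

f_max ≈ 648 N/mm; adequate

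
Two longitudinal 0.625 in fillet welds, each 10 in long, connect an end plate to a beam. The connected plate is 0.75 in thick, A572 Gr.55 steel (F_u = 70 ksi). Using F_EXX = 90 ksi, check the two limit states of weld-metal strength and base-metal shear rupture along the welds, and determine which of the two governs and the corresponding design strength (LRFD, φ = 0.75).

φR_n ≈ 358 kip (weld metal governs)

t_e = 0.707 × 0.625 = 0.4419 in; L = 20 in.
Weld metal: φR_n = 0.75 × 0.6 × 90 × 0.4419 × 20 = 357.9 kip.
Base metal (shear rupture): φR_n = 0.75 × 0.6 × 70 × 0.75 × 20 = 472.5 kip.
Governing: weld metal.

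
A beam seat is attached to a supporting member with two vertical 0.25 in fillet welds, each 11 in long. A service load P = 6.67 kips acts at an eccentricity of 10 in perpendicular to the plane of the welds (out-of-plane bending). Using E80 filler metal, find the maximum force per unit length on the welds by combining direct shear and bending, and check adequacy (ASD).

f_max ≈ 1.68 kip/in; adequate

E80XX → F_EXX = 80 ksi.
L_w = 2 × 11 = 22 in; section modulus (unit throat) S = 2 × L²/6 = 40.33 in².
Direct shear f_v = P/L_w = 6.67/22 = 0.3032 kip/in.
Moment M = P × e = 6.67 × 10 = 66.7 kip·in; bending f_b = M/S = 1.654 kip/in.
f_max = √(f_v² + f_b²) = √(0.3032² + 1.654²) = 1.681 kip/in.
r_n/Ω = (1/2.0) × 0.6 × 80 × (0.707 × 0.25) = 4.242 kip/in → adequate.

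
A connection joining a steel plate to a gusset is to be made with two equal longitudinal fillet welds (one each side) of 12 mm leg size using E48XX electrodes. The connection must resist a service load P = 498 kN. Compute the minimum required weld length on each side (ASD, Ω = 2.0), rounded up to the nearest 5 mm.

E48XX → F_EXX = 480 MPa.
Throat t_e = 0.707 × 12 = 8.484 mm.
r_n/Ω = (0.6 × 480 × 8.484) / 2.0 = 1222 N/mm = 1.222 kN/mm.
L_req = P / (r_n/Ω) = 498 / 1.222 = 407.6 mm total.
Per side: 407.6 / 2 = 203.8 mm.
Round up → use L = 205 mm on each side.

L = 205 mm on each side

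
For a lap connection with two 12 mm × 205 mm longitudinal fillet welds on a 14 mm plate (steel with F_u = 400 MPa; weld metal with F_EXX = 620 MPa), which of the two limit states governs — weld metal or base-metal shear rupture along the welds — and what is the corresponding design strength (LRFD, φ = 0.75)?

φR_n ≈ 970 kN (weld metal governs)

t_e = 0.707 × 12 = 8.484 mm; L = 410 mm.
Weld metal: φR_n = 0.75 × 0.6 × 620 × 8.484 × 410 × 10⁻³ = 970.5 kN.
Base metal (shear rupture): φR_n = 0.75 × 0.6 × 400 × 14 × 410 × 10⁻³ = 1033 kN.
Governing: weld metal.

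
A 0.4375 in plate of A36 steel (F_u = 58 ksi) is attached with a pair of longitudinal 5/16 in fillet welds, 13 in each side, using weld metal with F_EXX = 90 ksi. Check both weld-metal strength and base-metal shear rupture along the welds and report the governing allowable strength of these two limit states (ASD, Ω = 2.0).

t_e = 0.707 × 0.3125 = 0.2209 in; L = 26 in.
Weld metal: R_n/Ω = (1/2.0) × 0.6 × 90 × 0.2209 × 26 = 155.1 kips.
Base metal (shear rupture): R_n/Ω = (1/2.0) × 0.6 × 58 × 0.4375 × 26 = 197.9 kips.
Governing: weld metal.

R_n/Ω ≈ 155 kips (weld metal governs)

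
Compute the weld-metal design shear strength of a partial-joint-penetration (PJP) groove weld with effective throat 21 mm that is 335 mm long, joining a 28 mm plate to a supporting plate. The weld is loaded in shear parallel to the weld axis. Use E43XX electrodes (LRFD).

E43XX → F_EXX = 430 MPa.
Effective throat (given) t_e = 21 mm.
A_we = 21 × 335 = 7035 mm².
F_nw = 0.6 F_EXX = 258 MPa.
φR_n = 0.75 × 258 × 7035 × 10⁻³ = 1361 kN.

φR_n ≈ 1360 kN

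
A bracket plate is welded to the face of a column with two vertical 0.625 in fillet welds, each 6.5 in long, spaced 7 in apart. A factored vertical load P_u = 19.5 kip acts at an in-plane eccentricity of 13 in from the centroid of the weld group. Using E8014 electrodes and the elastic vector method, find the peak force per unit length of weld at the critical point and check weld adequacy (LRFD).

E80XX → F_EXX = 80 ksi.
Total weld length L_w = 13 in. Treat welds as unit-width lines.
Polar moment about centroid: J = 2[d³/12 + d(b/2)²] = 2[6.5³/12 + 6.5×3.5²] = 205 in³.
Direct shear f_v = P/L_w = 19.5 / 13 = 1.5 kip/in (vertical).
Torsion M = P·e = 19.5 × 13 = 253.5 kip·in.
Critical point at (x, y) = (3.5, 3.25) from centroid. f_tx = M·y/J = 4.018 kip/in; f_ty = M·x/J = 4.328 kip/in.
Resultant f_max = √[f_tx² + (f_v + f_ty)²] = √[4.018² + (1.5 + 4.328)²] = 7.079 kip/in.
Capacity per unit length: φr_n = 0.75 × 0.6 × 80 × (0.707 × 0.625) = 15.91 kip/in.
7.079 ≤ 15.91 → adequate.

f_max ≈ 7.08 kip/in; adequate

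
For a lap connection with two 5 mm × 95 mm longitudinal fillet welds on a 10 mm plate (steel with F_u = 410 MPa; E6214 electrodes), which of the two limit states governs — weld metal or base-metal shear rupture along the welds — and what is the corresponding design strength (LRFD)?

φR_n ≈ 187 kN (weld metal governs)

E62XX → F_EXX = 620 MPa.
t_e = 0.707 × 5 = 3.535 mm; L = 190 mm.
Weld metal: φR_n = 0.75 × 0.6 × 620 × 3.535 × 190 × 10⁻³ = 187.4 kN.
Base metal (shear rupture): φR_n = 0.75 × 0.6 × 410 × 10 × 190 × 10⁻³ = 350.6 kN.
Governing: weld metal.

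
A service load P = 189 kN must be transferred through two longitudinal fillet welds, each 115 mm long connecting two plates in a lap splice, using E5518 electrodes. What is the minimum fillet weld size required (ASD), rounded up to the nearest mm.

w = 8 mm

E55XX → F_EXX = 550 MPa.
Total weld length L = 230 mm.
Required throat t_e = P × Ω / (0.6 F_EXX × L) = 189 × 2.0 / (0.6 × 550 × 230 × 10⁻³) = 4.98 mm.
Required leg w = t_e / 0.707 = 7.044 mm → use 8 mm.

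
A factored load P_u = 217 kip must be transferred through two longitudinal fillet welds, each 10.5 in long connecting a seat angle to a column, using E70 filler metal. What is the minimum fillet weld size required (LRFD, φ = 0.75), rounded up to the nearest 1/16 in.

w = 1/2 in

E70XX → F_EXX = 70 ksi.
Total weld length L = 21 in.
Required throat t_e = P_u / (φ × 0.6 F_EXX × L) = 217 / (0.75 × 0.6 × 70 × 21) = 0.328 in.
Required leg w = t_e / 0.707 = 0.464 in → use 1/2 in.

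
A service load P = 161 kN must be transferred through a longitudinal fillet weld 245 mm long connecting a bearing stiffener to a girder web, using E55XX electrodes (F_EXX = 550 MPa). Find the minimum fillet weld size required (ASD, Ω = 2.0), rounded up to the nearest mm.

w = 6 mm

Total weld length L = 245 mm.
Required throat t_e = P × Ω / (0.6 F_EXX × L) = 161 × 2.0 / (0.6 × 550 × 245 × 10⁻³) = 3.983 mm.
Required leg w = t_e / 0.707 = 5.633 mm → use 6 mm.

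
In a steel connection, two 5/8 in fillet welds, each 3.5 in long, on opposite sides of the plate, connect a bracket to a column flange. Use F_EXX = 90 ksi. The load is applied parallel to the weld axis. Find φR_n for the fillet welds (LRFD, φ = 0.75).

Effective throat t_e = 0.707 × 0.625 = 0.4419 in.
Total length L = 7 in; A_we = 0.4419 × 7 = 3.093 in².
F_nw = 0.6 F_EXX = 0.6 × 90 = 54 ksi.
φR_n = 0.75 × 54 × 3.093 = 125.3 kips.

φR_n ≈ 125 kips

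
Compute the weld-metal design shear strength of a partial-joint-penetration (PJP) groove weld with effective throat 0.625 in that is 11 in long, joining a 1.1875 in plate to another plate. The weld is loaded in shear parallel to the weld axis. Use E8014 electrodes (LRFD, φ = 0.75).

E80XX → F_EXX = 80 ksi.
Effective throat (given) t_e = 0.625 in.
A_we = 0.625 × 11 = 6.875 in².
F_nw = 0.6 F_EXX = 48 ksi.
φR_n = 0.75 × 48 × 6.875 = 247.5 kip.

φR_n ≈ 248 kip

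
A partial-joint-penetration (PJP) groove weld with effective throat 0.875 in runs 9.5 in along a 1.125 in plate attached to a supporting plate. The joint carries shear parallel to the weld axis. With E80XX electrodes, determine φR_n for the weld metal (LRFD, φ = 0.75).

φR_n ≈ 299 kips

E80XX → F_EXX = 80 ksi.
Effective throat (given) t_e = 0.875 in.
A_we = 0.875 × 9.5 = 8.312 in².
F_nw = 0.6 F_EXX = 48 ksi.
φR_n = 0.75 × 48 × 8.312 = 299.2 kips.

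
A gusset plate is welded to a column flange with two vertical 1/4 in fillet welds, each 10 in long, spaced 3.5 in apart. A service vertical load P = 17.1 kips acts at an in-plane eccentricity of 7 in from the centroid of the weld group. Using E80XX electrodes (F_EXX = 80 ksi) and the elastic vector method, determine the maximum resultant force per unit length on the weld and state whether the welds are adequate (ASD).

f_max ≈ 3.17 kip/in; adequate

Total weld length L_w = 20 in. Treat welds as unit-width lines.
Polar moment about centroid: J = 2[d³/12 + d(b/2)²] = 2[10³/12 + 10×1.75²] = 227.9 in³.
Direct shear f_v = P/L_w = 17.1 / 20 = 0.855 kip/in (vertical).
Torsion M = P·e = 17.1 × 7 = 119.7 kip·in.
Critical point at (x, y) = (1.75, 5) from centroid. f_tx = M·y/J = 2.626 kip/in; f_ty = M·x/J = 0.9191 kip/in.
Resultant f_max = √[f_tx² + (f_v + f_ty)²] = √[2.626² + (0.855 + 0.9191)²] = 3.169 kip/in.
Capacity per unit length: r_n/Ω = (1/2.0) × 0.6 × 80 × (0.707 × 0.25) = 4.242 kip/in.
3.169 ≤ 4.242 → adequate.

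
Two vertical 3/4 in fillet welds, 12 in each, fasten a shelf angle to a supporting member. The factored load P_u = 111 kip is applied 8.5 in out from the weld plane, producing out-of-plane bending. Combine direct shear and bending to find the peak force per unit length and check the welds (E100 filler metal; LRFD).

f_max ≈ 20.2 kip/in; adequate

E100XX → F_EXX = 100 ksi.
L_w = 2 × 12 = 24 in; section modulus (unit throat) S = 2 × L²/6 = 48 in².
Direct shear f_v = P/L_w = 111/24 = 4.625 kip/in.
Moment M = P × e = 111 × 8.5 = 943.5 kip·in; bending f_b = M/S = 19.66 kip/in.
f_max = √(f_v² + f_b²) = √(4.625² + 19.66²) = 20.19 kip/in.
φr_n = 0.75 × 0.6 × 100 × (0.707 × 0.75) = 23.86 kip/in → adequate.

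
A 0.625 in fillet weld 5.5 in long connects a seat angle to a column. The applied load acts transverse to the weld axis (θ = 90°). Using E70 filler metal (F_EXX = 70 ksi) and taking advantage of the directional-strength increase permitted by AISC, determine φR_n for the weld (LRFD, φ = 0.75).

t_e = 0.707 × 0.625 = 0.4419 in; A_we = 0.4419 × 5.5 = 2.43 in².
Directional factor: 1.0 + 0.5 sin^1.5(90°) = 1.5.
F_nw = 0.6 × 70 × 1.5 = 63 ksi.
φR_n = 0.75 × 63 × 2.43 = 114.8 kips.

φR_n ≈ 115 kips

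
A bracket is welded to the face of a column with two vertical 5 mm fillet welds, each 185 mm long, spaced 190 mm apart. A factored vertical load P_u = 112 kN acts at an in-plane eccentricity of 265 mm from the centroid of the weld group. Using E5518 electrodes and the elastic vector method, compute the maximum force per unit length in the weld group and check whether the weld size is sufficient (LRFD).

f_max ≈ 1130 N/mm; NOT adequate

E55XX → F_EXX = 550 MPa.
Total weld length L_w = 370 mm. Treat welds as unit-width lines.
Polar moment about centroid: J = 2[d³/12 + d(b/2)²] = 2[185³/12 + 185×95²] = 4395000 mm³.
Direct shear f_v = P/L_w = 112×10³ / 370 = 302.7 N/mm (vertical).
Torsion M = P·e = 112×10³ × 265 = 29680000 N·mm.
Critical point at (x, y) = (95, 92.5) from centroid. f_tx = M·y/J = 624.7 N/mm; f_ty = M·x/J = 641.6 N/mm.
Resultant f_max = √[f_tx² + (f_v + f_ty)²] = √[624.7² + (302.7 + 641.6)²] = 1132 N/mm.
Capacity per unit length: φr_n = 0.75 × 0.6 × 550 × (0.707 × 5) = 874.9 N/mm.
1132 > 874.9 → NOT adequate.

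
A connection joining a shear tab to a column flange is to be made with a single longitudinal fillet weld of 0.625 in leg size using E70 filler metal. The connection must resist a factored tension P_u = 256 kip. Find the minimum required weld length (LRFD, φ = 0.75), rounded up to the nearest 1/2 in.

L = 18.5 in

E70XX → F_EXX = 70 ksi.
Throat t_e = 0.707 × 0.625 = 0.4419 in.
φr_n = 0.75 × 0.6 × 70 × 0.4419 = 13.92 kip/in.
L_req = P_u / φr_n = 256 / 13.92 = 18.39 in total.
Round up → use L = 18.5 in.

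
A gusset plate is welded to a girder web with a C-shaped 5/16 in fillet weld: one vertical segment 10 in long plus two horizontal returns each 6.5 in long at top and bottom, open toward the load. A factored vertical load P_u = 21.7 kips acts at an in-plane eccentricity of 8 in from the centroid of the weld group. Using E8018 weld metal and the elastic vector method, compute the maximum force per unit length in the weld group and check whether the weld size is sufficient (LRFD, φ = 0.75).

f_max ≈ 3.03 kip/in; adequate

E80XX → F_EXX = 80 ksi.
Total weld length L_w = 23 in. Treat welds as unit-width lines.
Centroid: x̄ = 2×6.5×3.25 / 23 = 1.837 in from the vertical weld.
Polar moment about centroid: J = I_x + I_y = [10³/12 + 2×6.5×5²] + [10×1.837² + 2(6.5³/12 + 6.5×1.413²)] = 513.8 in³.
Direct shear f_v = P/L_w = 21.7 / 23 = 0.9435 kip/in (vertical).
Torsion M = P·e = 21.7 × 8 = 173.6 kip·in.
Critical point at (x, y) = (4.663, 5) from centroid. f_tx = M·y/J = 1.689 kip/in; f_ty = M·x/J = 1.576 kip/in.
Resultant f_max = √[f_tx² + (f_v + f_ty)²] = √[1.689² + (0.9435 + 1.576)²] = 3.033 kip/in.
Capacity per unit length: φr_n = 0.75 × 0.6 × 80 × (0.707 × 0.3125) = 7.954 kip/in.
3.033 ≤ 7.954 → adequate.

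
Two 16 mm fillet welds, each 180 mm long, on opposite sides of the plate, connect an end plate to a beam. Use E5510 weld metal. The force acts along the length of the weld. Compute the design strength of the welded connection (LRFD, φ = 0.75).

φR_n ≈ 1010 kN

E55XX → F_EXX = 550 MPa.
Effective throat t_e = 0.707 × 16 = 11.31 mm.
Total length L = 360 mm; A_we = 11.31 × 360 = 4072 mm².
F_nw = 0.6 F_EXX = 0.6 × 550 = 330 MPa.
φR_n = 0.75 × 330 × 4072 × 10⁻³ = 1008 kN.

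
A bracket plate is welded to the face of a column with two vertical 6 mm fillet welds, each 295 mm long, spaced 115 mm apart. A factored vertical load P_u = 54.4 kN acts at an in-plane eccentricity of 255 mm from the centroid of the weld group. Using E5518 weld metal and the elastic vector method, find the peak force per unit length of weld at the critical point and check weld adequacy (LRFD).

E55XX → F_EXX = 550 MPa.
Total weld length L_w = 590 mm. Treat welds as unit-width lines.
Polar moment about centroid: J = 2[d³/12 + d(b/2)²] = 2[295³/12 + 295×57.5²] = 6229000 mm³.
Direct shear f_v = P/L_w = 54.4×10³ / 590 = 92.2 N/mm (vertical).
Torsion M = P·e = 54.4×10³ × 255 = 13872000 N·mm.
Critical point at (x, y) = (57.5, 147.5) from centroid. f_tx = M·y/J = 328.5 N/mm; f_ty = M·x/J = 128 N/mm.
Resultant f_max = √[f_tx² + (f_v + f_ty)²] = √[328.5² + (92.2 + 128)²] = 395.5 N/mm.
Capacity per unit length: φr_n = 0.75 × 0.6 × 550 × (0.707 × 6) = 1050 N/mm.
395.5 ≤ 1050 → adequate.

f_max ≈ 395 N/mm; adequate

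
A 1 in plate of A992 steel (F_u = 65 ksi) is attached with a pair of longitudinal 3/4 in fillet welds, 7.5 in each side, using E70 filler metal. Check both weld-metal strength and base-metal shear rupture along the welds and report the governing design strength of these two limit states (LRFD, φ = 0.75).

E70XX → F_EXX = 70 ksi.
t_e = 0.707 × 0.75 = 0.5302 in; L = 15 in.
Weld metal: φR_n = 0.75 × 0.6 × 70 × 0.5302 × 15 = 250.5 kip.
Base metal (shear rupture): φR_n = 0.75 × 0.6 × 65 × 1 × 15 = 438.8 kip.
Governing: weld metal.

φR_n ≈ 251 kip (weld metal governs)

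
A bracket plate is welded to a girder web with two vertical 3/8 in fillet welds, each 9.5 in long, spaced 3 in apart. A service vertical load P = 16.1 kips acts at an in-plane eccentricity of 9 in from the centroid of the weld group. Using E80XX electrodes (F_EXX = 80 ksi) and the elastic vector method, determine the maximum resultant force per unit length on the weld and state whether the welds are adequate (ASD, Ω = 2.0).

Total weld length L_w = 19 in. Treat welds as unit-width lines.
Polar moment about centroid: J = 2[d³/12 + d(b/2)²] = 2[9.5³/12 + 9.5×1.5²] = 185.6 in³.
Direct shear f_v = P/L_w = 16.1 / 19 = 0.8474 kip/in (vertical).
Torsion M = P·e = 16.1 × 9 = 144.9 kip·in.
Critical point at (x, y) = (1.5, 4.75) from centroid. f_tx = M·y/J = 3.707 kip/in; f_ty = M·x/J = 1.171 kip/in.
Resultant f_max = √[f_tx² + (f_v + f_ty)²] = √[3.707² + (0.8474 + 1.171)²] = 4.221 kip/in.
Capacity per unit length: r_n/Ω = (1/2.0) × 0.6 × 80 × (0.707 × 0.375) = 6.363 kip/in.
4.221 ≤ 6.363 → adequate.

f_max ≈ 4.22 kip/in; adequate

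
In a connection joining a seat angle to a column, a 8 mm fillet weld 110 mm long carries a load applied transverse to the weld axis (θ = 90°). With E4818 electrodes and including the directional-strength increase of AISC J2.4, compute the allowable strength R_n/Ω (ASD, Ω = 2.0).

R_n/Ω ≈ 134 kN

E48XX → F_EXX = 480 MPa.
t_e = 0.707 × 8 = 5.656 mm; A_we = 5.656 × 110 = 622.2 mm².
Directional factor: 1.0 + 0.5 sin^1.5(90°) = 1.5.
F_nw = 0.6 × 480 × 1.5 = 432 MPa.
R_n/Ω = (432 × 622.2) / 2.0 × 10⁻³ = 134.4 kN.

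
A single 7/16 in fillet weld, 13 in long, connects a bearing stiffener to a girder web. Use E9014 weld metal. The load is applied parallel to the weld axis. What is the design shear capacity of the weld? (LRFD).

E90XX → F_EXX = 90 ksi.
Effective throat t_e = 0.707 × 0.4375 = 0.3093 in.
Total length L = 13 in; A_we = 0.3093 × 13 = 4.021 in².
F_nw = 0.6 F_EXX = 0.6 × 90 = 54 ksi.
φR_n = 0.75 × 54 × 4.021 = 162.9 kip.

φR_n ≈ 163 kip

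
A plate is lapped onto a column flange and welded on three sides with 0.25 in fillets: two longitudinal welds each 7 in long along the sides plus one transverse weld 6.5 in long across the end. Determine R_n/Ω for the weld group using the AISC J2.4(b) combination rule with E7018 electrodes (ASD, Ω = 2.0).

R_n/Ω ≈ 80.4 kip

E70XX → F_EXX = 70 ksi.
t_e = 0.707 × 0.25 = 0.1767 in.
R_nwl = 0.6 × 70 × 0.1767 × 14 = 103.9 kip (longitudinal, 2 welds).
R_nwt = 0.6 × 70 × 0.1767 × 6.5 = 48.25 kip (transverse, base value).
(i) R_nwl + R_nwt = 152.2 kip; (ii) 0.85 R_nwl + 1.5 R_nwt = 160.7 kip.
R_n = max = 160.7 kip [governs: (ii)]; R_n/Ω = 80.36 kip.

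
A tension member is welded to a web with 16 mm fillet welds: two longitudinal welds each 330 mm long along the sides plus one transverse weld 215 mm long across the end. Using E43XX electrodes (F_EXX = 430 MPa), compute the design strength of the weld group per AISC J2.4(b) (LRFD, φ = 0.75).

φR_n ≈ 1930 kN

t_e = 0.707 × 16 = 11.31 mm.
R_nwl = 0.6 × 430 × 11.31 × 660 × 10⁻³ = 1926 kN (longitudinal, 2 welds).
R_nwt = 0.6 × 430 × 11.31 × 215 × 10⁻³ = 627.5 kN (transverse, base value).
(i) R_nwl + R_nwt = 2554 kN; (ii) 0.85 R_nwl + 1.5 R_nwt = 2578 kN.
R_n = max = 2578 kN [governs: (ii)]; φR_n = 1934 kN.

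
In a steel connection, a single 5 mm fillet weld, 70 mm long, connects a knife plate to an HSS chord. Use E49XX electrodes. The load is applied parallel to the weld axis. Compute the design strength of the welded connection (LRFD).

φR_n ≈ 54.6 kN

E49XX → F_EXX = 490 MPa.
Effective throat t_e = 0.707 × 5 = 3.535 mm.
Total length L = 70 mm; A_we = 3.535 × 70 = 247.4 mm².
F_nw = 0.6 F_EXX = 0.6 × 490 = 294 MPa.
φR_n = 0.75 × 294 × 247.4 × 10⁻³ = 54.56 kN.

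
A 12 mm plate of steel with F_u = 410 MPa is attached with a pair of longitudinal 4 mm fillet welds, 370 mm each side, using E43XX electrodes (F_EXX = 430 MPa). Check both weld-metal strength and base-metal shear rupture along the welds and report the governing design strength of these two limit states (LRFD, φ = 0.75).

t_e = 0.707 × 4 = 2.828 mm; L = 740 mm.
Weld metal: φR_n = 0.75 × 0.6 × 430 × 2.828 × 740 × 10⁻³ = 404.9 kN.
Base metal (shear rupture): φR_n = 0.75 × 0.6 × 410 × 12 × 740 × 10⁻³ = 1638 kN.
Governing: weld metal.

φR_n ≈ 405 kN (weld metal governs)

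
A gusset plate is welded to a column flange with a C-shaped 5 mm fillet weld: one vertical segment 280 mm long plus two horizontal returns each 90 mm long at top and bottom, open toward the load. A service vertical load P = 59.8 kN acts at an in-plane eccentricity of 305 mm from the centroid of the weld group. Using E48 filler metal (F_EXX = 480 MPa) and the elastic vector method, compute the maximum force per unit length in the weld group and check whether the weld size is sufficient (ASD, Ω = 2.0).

Total weld length L_w = 460 mm. Treat welds as unit-width lines.
Centroid: x̄ = 2×90×45 / 460 = 17.61 mm from the vertical weld.
Polar moment about centroid: J = I_x + I_y = [280³/12 + 2×90×140²] + [280×17.61² + 2(90³/12 + 90×27.39²)] = 5701000 mm³.
Direct shear f_v = P/L_w = 59.8×10³ / 460 = 130 N/mm (vertical).
Torsion M = P·e = 59.8×10³ × 305 = 18239000 N·mm.
Critical point at (x, y) = (72.39, 140) from centroid. f_tx = M·y/J = 447.9 N/mm; f_ty = M·x/J = 231.6 N/mm.
Resultant f_max = √[f_tx² + (f_v + f_ty)²] = √[447.9² + (130 + 231.6)²] = 575.7 N/mm.
Capacity per unit length: r_n/Ω = (1/2.0) × 0.6 × 480 × (0.707 × 5) = 509 N/mm.
575.7 > 509 → NOT adequate.

f_max ≈ 576 N/mm; NOT adequate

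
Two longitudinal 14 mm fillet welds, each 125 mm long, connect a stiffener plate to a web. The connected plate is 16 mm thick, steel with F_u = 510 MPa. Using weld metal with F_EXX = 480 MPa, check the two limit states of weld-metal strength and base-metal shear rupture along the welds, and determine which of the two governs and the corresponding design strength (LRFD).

φR_n ≈ 534 kN (weld metal governs)

t_e = 0.707 × 14 = 9.898 mm; L = 250 mm.
Weld metal: φR_n = 0.75 × 0.6 × 480 × 9.898 × 250 × 10⁻³ = 534.5 kN.
Base metal (shear rupture): φR_n = 0.75 × 0.6 × 510 × 16 × 250 × 10⁻³ = 918 kN.
Governing: weld metal.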